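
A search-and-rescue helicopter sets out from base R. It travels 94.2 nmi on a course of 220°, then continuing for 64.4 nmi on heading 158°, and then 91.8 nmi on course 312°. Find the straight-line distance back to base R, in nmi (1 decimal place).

126.1 nmi

Leg 1 (220°, 94.2 nmi): east 94.2 sin 220° = -60.55, north 94.2 cos 220° = -72.16
Leg 2 (158°, 64.4 nmi): east 64.4 sin 158° = 24.12, north 64.4 cos 158° = -59.71
Leg 3 (312°, 91.8 nmi): east 91.8 sin 312° = -68.22, north 91.8 cos 312° = 61.43
Net: -104.65 east, -70.45 north. Distance = √((-104.65)² + (-70.45)²) = 126.149 nmi.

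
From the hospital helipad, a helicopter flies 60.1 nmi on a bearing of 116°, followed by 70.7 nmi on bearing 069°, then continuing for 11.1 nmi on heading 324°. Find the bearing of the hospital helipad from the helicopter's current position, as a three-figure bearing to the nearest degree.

Leg 1 (116°, 60.1 nmi): east 60.1 sin 116° = 54.02, north 60.1 cos 116° = -26.35
Leg 2 (069°, 70.7 nmi): east 70.7 sin 69° = 66.00, north 70.7 cos 69° = 25.34
Leg 3 (324°, 11.1 nmi): east 11.1 sin 324° = -6.52, north 11.1 cos 324° = 8.98
Net displacement: 113.50 east, 7.97 north. Direction back to start is (-113.50, -7.97): bearing = atan2(-113.50, -7.97) mod 360° = 265.98° ≈ 266°.

266°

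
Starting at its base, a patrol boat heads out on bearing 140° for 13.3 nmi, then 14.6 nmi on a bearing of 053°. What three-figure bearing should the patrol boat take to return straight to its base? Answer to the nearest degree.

Leg 1 (140°, 13.3 nmi): east 13.3 sin 140° = 8.55, north 13.3 cos 140° = -10.19
Leg 2 (053°, 14.6 nmi): east 14.6 sin 53° = 11.66, north 14.6 cos 53° = 8.79
Net displacement: 20.21 east, -1.40 north. Direction back to start is (-20.21, 1.40): bearing = atan2(-20.21, 1.40) mod 360° = 273.97° ≈ 274°.

274°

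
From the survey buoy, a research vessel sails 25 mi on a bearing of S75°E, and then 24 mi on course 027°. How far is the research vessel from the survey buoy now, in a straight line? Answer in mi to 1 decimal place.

38.1 mi

Leg 1 (S75°E, 25 mi): east 25 sin 105° = 24.15, north 25 cos 105° = -6.47
Leg 2 (027°, 24 mi): east 24 sin 27° = 10.90, north 24 cos 27° = 21.38
Net: 35.04 east, 14.91 north. Distance = √((35.04)² + (14.91)²) = 38.085 mi.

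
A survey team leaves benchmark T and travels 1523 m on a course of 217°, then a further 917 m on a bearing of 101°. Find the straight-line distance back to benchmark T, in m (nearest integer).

1391 m

Leg 1 (217°, 1523 m): east 1523 sin 217° = -916.56, north 1523 cos 217° = -1216.32
Leg 2 (101°, 917 m): east 917 sin 101° = 900.15, north 917 cos 101° = -174.97
Net: -16.41 east, -1391.29 north. Distance = √((-16.41)² + (-1391.29)²) = 1391.391 m.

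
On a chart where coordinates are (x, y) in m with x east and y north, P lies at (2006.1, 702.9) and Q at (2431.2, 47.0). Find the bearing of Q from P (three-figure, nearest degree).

147°

Δeast = 2431.2 − 2006.1 = 425.10; Δnorth = 47.0 − 702.9 = -655.90.
Bearing = atan2(Δeast, Δnorth) mod 360° = 147.05° ≈ 147°.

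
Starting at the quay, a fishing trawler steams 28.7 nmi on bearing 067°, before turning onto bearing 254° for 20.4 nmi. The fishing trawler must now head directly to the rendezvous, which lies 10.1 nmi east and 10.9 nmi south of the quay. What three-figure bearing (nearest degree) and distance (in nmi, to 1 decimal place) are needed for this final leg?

Leg 1 (067°, 28.7 nmi): east 28.7 sin 67° = 26.42, north 28.7 cos 67° = 11.21
Leg 2 (254°, 20.4 nmi): east 20.4 sin 254° = -19.61, north 20.4 cos 254° = -5.62
Current position: (6.81, 5.59). Target: (10.1, -10.9). Remaining: Δeast = 3.29, Δnorth = -16.49.
Bearing = atan2(3.29, -16.49) mod 360° = 168.71°; distance = √((3.29)² + (-16.49)²) = 16.816 nmi.

169°, 16.8 nmi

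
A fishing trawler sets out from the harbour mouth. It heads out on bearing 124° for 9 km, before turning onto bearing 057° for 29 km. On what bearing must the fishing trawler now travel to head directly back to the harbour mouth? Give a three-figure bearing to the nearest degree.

Leg 1 (124°, 9 km): east 9 sin 124° = 7.46, north 9 cos 124° = -5.03
Leg 2 (057°, 29 km): east 29 sin 57° = 24.32, north 29 cos 57° = 15.79
Net displacement: 31.78 east, 10.76 north. Direction back to start is (-31.78, -10.76): bearing = atan2(-31.78, -10.76) mod 360° = 251.29° ≈ 251°.

251°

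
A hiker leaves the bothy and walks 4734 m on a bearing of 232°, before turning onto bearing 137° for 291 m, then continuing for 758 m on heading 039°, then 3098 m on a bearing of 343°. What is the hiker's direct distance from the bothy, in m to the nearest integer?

3983 m

Leg 1 (232°, 4734 m): east 4734 sin 232° = -3730.44, north 4734 cos 232° = -2914.54
Leg 2 (137°, 291 m): east 291 sin 137° = 198.46, north 291 cos 137° = -212.82
Leg 3 (039°, 758 m): east 758 sin 39° = 477.02, north 758 cos 39° = 589.08
Leg 4 (343°, 3098 m): east 3098 sin 343° = -905.77, north 3098 cos 343° = 2962.63
Net: -3960.72 east, 424.34 north. Distance = √((-3960.72)² + (424.34)²) = 3983.391 m.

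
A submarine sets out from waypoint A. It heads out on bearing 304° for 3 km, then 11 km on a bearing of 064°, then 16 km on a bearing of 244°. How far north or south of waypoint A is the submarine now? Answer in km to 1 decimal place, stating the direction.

0.5 km south

Leg 1 (304°, 3 km): east 3 sin 304° = -2.49, north 3 cos 304° = 1.68
Leg 2 (064°, 11 km): east 11 sin 64° = 9.89, north 11 cos 64° = 4.82
Leg 3 (244°, 16 km): east 16 sin 244° = -14.38, north 16 cos 244° = -7.01
Net north component: -0.51 km.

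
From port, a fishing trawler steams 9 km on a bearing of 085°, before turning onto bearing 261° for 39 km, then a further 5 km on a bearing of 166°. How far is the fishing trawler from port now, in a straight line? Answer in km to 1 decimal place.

30.1 km

Leg 1 (085°, 9 km): east 9 sin 85° = 8.97, north 9 cos 85° = 0.78
Leg 2 (261°, 39 km): east 39 sin 261° = -38.52, north 39 cos 261° = -6.10
Leg 3 (166°, 5 km): east 5 sin 166° = 1.21, north 5 cos 166° = -4.85
Net: -28.34 east, -10.17 north. Distance = √((-28.34)² + (-10.17)²) = 30.113 km.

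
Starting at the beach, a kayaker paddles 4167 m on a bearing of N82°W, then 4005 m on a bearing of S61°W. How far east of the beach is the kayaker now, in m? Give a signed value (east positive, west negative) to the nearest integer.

Leg 1 (N82°W, 4167 m): east 4167 sin 278° = -4126.45, north 4167 cos 278° = 579.93
Leg 2 (S61°W, 4005 m): east 4005 sin 241° = -3502.85, north 4005 cos 241° = -1941.66
Net east component: -7629.30 m.

-7629 m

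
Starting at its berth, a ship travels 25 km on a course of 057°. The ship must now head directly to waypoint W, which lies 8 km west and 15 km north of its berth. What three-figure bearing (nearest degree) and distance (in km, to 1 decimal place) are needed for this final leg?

Leg 1 (057°, 25 km): east 25 sin 57° = 20.97, north 25 cos 57° = 13.62
Current position: (20.97, 13.62). Target: (-8, 15). Remaining: Δeast = -28.97, Δnorth = 1.38.
Bearing = atan2(-28.97, 1.38) mod 360° = 272.74°; distance = √((-28.97)² + (1.38)²) = 29.000 km.

273°, 29.0 km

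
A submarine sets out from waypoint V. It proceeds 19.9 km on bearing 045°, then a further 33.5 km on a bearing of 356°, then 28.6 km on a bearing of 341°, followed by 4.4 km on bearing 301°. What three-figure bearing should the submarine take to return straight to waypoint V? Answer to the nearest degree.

179°

Leg 1 (045°, 19.9 km): east 19.9 sin 45° = 14.07, north 19.9 cos 45° = 14.07
Leg 2 (356°, 33.5 km): east 33.5 sin 356° = -2.34, north 33.5 cos 356° = 33.42
Leg 3 (341°, 28.6 km): east 28.6 sin 341° = -9.31, north 28.6 cos 341° = 27.04
Leg 4 (301°, 4.4 km): east 4.4 sin 301° = -3.77, north 4.4 cos 301° = 2.27
Net displacement: -1.35 east, 76.80 north. Direction back to start is (1.35, -76.80): bearing = atan2(1.35, -76.80) mod 360° = 178.99° ≈ 179°.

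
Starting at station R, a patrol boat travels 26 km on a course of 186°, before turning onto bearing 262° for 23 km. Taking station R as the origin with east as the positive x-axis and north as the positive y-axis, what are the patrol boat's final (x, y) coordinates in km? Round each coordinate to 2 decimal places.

(-25.49, -29.06)

Leg 1 (186°, 26 km): east 26 sin 186° = -2.72, north 26 cos 186° = -25.86
Leg 2 (262°, 23 km): east 23 sin 262° = -22.78, north 23 cos 262° = -3.20
Summing: -25.49 km east, -29.06 km north → (-25.49, -29.06).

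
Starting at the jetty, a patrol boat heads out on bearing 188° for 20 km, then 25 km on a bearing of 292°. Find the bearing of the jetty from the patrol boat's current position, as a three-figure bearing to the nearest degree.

Leg 1 (188°, 20 km): east 20 sin 188° = -2.78, north 20 cos 188° = -19.81
Leg 2 (292°, 25 km): east 25 sin 292° = -23.18, north 25 cos 292° = 9.37
Net displacement: -25.96 east, -10.44 north. Direction back to start is (25.96, 10.44): bearing = atan2(25.96, 10.44) mod 360° = 68.09° ≈ 068°.

068°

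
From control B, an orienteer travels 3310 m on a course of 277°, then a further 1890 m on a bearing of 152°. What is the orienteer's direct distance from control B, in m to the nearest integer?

Leg 1 (277°, 3310 m): east 3310 sin 277° = -3285.33, north 3310 cos 277° = 403.39
Leg 2 (152°, 1890 m): east 1890 sin 152° = 887.30, north 1890 cos 152° = -1668.77
Net: -2398.03 east, -1265.38 north. Distance = √((-2398.03)² + (-1265.38)²) = 2711.407 m.

2711 m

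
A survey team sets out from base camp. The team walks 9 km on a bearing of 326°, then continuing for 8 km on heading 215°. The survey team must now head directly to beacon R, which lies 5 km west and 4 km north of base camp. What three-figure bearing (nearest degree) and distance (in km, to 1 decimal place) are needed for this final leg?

Leg 1 (326°, 9 km): east 9 sin 326° = -5.03, north 9 cos 326° = 7.46
Leg 2 (215°, 8 km): east 8 sin 215° = -4.59, north 8 cos 215° = -6.55
Current position: (-9.62, 0.91). Target: (-5, 4). Remaining: Δeast = 4.62, Δnorth = 3.09.
Bearing = atan2(4.62, 3.09) mod 360° = 56.22°; distance = √((4.62)² + (3.09)²) = 5.560 km.

056°, 5.6 km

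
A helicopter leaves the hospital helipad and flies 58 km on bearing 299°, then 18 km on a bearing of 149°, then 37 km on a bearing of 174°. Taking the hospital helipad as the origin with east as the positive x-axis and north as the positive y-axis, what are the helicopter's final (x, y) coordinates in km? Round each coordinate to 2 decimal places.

(-37.59, -24.11)

Leg 1 (299°, 58 km): east 58 sin 299° = -50.73, north 58 cos 299° = 28.12
Leg 2 (149°, 18 km): east 18 sin 149° = 9.27, north 18 cos 149° = -15.43
Leg 3 (174°, 37 km): east 37 sin 174° = 3.87, north 37 cos 174° = -36.80
Summing: -37.59 km east, -24.11 km north → (-37.59, -24.11).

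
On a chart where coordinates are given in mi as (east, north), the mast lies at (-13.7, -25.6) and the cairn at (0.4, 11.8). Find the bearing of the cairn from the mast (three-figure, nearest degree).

021°

Δeast = 0.4 − -13.7 = 14.10; Δnorth = 11.8 − -25.6 = 37.40.
Bearing = atan2(Δeast, Δnorth) mod 360° = 20.66° ≈ 021°.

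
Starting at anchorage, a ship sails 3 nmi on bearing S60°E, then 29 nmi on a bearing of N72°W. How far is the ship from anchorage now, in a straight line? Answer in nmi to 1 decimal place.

26.1 nmi

Leg 1 (S60°E, 3 nmi): east 3 sin 120° = 2.60, north 3 cos 120° = -1.50
Leg 2 (N72°W, 29 nmi): east 29 sin 288° = -27.58, north 29 cos 288° = 8.96
Net: -24.98 east, 7.46 north. Distance = √((-24.98)² + (7.46)²) = 26.073 nmi.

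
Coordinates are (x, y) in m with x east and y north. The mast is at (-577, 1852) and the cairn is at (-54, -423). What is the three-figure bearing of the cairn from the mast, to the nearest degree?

Δeast = -54 − -577 = 523.00; Δnorth = -423 − 1852 = -2275.00.
Bearing = atan2(Δeast, Δnorth) mod 360° = 167.05° ≈ 167°.

167°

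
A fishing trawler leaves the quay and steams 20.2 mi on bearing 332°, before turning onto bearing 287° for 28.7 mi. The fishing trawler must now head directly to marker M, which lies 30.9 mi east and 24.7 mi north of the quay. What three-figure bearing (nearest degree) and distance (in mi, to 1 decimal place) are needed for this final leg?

091°, 67.8 mi

Leg 1 (332°, 20.2 mi): east 20.2 sin 332° = -9.48, north 20.2 cos 332° = 17.84
Leg 2 (287°, 28.7 mi): east 28.7 sin 287° = -27.45, north 28.7 cos 287° = 8.39
Current position: (-36.93, 26.23). Target: (30.9, 24.7). Remaining: Δeast = 67.83, Δnorth = -1.53.
Bearing = atan2(67.83, -1.53) mod 360° = 91.29°; distance = √((67.83)² + (-1.53)²) = 67.846 mi.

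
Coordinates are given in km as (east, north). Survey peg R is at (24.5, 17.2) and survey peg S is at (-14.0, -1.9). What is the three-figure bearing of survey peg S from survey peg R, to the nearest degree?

Δeast = -14.0 − 24.5 = -38.50; Δnorth = -1.9 − 17.2 = -19.10.
Bearing = atan2(Δeast, Δnorth) mod 360° = 243.61° ≈ 244°.

244°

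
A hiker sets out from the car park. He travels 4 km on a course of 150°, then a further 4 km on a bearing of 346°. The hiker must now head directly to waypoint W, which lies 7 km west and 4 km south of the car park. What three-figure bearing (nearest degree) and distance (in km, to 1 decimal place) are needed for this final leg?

Leg 1 (150°, 4 km): east 4 sin 150° = 2.00, north 4 cos 150° = -3.46
Leg 2 (346°, 4 km): east 4 sin 346° = -0.97, north 4 cos 346° = 3.88
Current position: (1.03, 0.42). Target: (-7, -4). Remaining: Δeast = -8.03, Δnorth = -4.42.
Bearing = atan2(-8.03, -4.42) mod 360° = 241.19°; distance = √((-8.03)² + (-4.42)²) = 9.167 km.

241°, 9.2 km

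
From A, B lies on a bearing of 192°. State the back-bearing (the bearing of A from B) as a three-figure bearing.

Back-bearing = 192° − 180° = 012°.

012°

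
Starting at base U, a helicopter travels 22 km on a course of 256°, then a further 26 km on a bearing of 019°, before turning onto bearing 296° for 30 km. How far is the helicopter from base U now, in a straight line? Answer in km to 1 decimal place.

51.4 km

Leg 1 (256°, 22 km): east 22 sin 256° = -21.35, north 22 cos 256° = -5.32
Leg 2 (019°, 26 km): east 26 sin 19° = 8.46, north 26 cos 19° = 24.58
Leg 3 (296°, 30 km): east 30 sin 296° = -26.96, north 30 cos 296° = 13.15
Net: -39.85 east, 32.41 north. Distance = √((-39.85)² + (32.41)²) = 51.364 km.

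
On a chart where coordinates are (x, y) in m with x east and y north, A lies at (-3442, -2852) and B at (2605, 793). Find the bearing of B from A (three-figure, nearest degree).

059°

Δeast = 2605 − -3442 = 6047.00; Δnorth = 793 − -2852 = 3645.00.
Bearing = atan2(Δeast, Δnorth) mod 360° = 58.92° ≈ 059°.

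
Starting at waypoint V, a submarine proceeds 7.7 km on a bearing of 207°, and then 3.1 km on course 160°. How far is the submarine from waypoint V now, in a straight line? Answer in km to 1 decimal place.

Leg 1 (207°, 7.7 km): east 7.7 sin 207° = -3.50, north 7.7 cos 207° = -6.86
Leg 2 (160°, 3.1 km): east 3.1 sin 160° = 1.06, north 3.1 cos 160° = -2.91
Net: -2.44 east, -9.77 north. Distance = √((-2.44)² + (-9.77)²) = 10.073 km.

10.1 km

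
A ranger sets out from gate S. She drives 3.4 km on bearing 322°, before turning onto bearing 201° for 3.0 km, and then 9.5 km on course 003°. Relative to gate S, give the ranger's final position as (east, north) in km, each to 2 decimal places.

Leg 1 (322°, 3.4 km): east 3.4 sin 322° = -2.09, north 3.4 cos 322° = 2.68
Leg 2 (201°, 3.0 km): east 3.0 sin 201° = -1.08, north 3.0 cos 201° = -2.80
Leg 3 (003°, 9.5 km): east 9.5 sin 3° = 0.50, north 9.5 cos 3° = 9.49
Summing: -2.67 km east, 9.37 km north → (-2.67, 9.37).

(-2.67, 9.37)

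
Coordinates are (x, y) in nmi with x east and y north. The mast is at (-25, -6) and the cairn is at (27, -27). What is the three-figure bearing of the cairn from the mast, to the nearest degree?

112°

Δeast = 27 − -25 = 52.00; Δnorth = -27 − -6 = -21.00.
Bearing = atan2(Δeast, Δnorth) mod 360° = 111.99° ≈ 112°.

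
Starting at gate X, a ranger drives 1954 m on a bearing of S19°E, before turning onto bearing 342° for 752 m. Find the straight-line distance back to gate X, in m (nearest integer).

1202 m

Leg 1 (S19°E, 1954 m): east 1954 sin 161° = 636.16, north 1954 cos 161° = -1847.54
Leg 2 (342°, 752 m): east 752 sin 342° = -232.38, north 752 cos 342° = 715.19
Net: 403.78 east, -1132.35 north. Distance = √((403.78)² + (-1132.35)²) = 1202.186 m.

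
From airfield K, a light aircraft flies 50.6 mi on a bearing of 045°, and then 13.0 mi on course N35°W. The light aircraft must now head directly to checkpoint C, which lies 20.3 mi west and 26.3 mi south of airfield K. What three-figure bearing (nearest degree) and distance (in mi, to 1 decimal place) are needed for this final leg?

Leg 1 (045°, 50.6 mi): east 50.6 sin 45° = 35.78, north 50.6 cos 45° = 35.78
Leg 2 (N35°W, 13.0 mi): east 13.0 sin 325° = -7.46, north 13.0 cos 325° = 10.65
Current position: (28.32, 46.43). Target: (-20.3, -26.3). Remaining: Δeast = -48.62, Δnorth = -72.73.
Bearing = atan2(-48.62, -72.73) mod 360° = 213.76°; distance = √((-48.62)² + (-72.73)²) = 87.485 mi.

214°, 87.5 mi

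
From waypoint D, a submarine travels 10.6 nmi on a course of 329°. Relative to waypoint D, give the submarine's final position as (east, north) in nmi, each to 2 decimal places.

(-5.46, 9.09)

Leg 1 (329°, 10.6 nmi): east 10.6 sin 329° = -5.46, north 10.6 cos 329° = 9.09
Summing: -5.46 nmi east, 9.09 nmi north → (-5.46, 9.09).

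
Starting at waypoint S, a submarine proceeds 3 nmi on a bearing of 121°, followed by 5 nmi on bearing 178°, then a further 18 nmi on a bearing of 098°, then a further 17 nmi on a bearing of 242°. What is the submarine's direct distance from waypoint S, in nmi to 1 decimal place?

Leg 1 (121°, 3 nmi): east 3 sin 121° = 2.57, north 3 cos 121° = -1.55
Leg 2 (178°, 5 nmi): east 5 sin 178° = 0.17, north 5 cos 178° = -5.00
Leg 3 (098°, 18 nmi): east 18 sin 98° = 17.82, north 18 cos 98° = -2.51
Leg 4 (242°, 17 nmi): east 17 sin 242° = -15.01, north 17 cos 242° = -7.98
Net: 5.56 east, -17.03 north. Distance = √((5.56)² + (-17.03)²) = 17.913 nmi.

17.9 nmi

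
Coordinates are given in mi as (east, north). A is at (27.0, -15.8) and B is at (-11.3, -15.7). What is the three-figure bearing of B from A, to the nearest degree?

270°

Δeast = -11.3 − 27.0 = -38.30; Δnorth = -15.7 − -15.8 = 0.10.
Bearing = atan2(Δeast, Δnorth) mod 360° = 270.15° ≈ 270°.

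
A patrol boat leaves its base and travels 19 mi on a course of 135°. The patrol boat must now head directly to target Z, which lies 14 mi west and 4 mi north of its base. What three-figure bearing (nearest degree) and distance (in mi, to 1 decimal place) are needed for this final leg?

302°, 32.5 mi

Leg 1 (135°, 19 mi): east 19 sin 135° = 13.44, north 19 cos 135° = -13.44
Current position: (13.44, -13.44). Target: (-14, 4). Remaining: Δeast = -27.44, Δnorth = 17.44.
Bearing = atan2(-27.44, 17.44) mod 360° = 302.44°; distance = √((-27.44)² + (17.44)²) = 32.506 mi.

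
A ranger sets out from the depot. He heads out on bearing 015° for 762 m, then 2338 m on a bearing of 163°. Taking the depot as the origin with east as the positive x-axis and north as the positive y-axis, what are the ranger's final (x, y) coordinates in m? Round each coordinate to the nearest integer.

Leg 1 (015°, 762 m): east 762 sin 15° = 197.22, north 762 cos 15° = 736.04
Leg 2 (163°, 2338 m): east 2338 sin 163° = 683.57, north 2338 cos 163° = -2235.84
Summing: 880.79 m east, -1499.81 m north → (881, -1500).

(881, -1500)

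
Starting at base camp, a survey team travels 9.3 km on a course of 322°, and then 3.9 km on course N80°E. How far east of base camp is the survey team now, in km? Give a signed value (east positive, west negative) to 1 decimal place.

-1.9 km

Leg 1 (322°, 9.3 km): east 9.3 sin 322° = -5.73, north 9.3 cos 322° = 7.33
Leg 2 (N80°E, 3.9 km): east 3.9 sin 80° = 3.84, north 3.9 cos 80° = 0.68
Net east component: -1.88 km.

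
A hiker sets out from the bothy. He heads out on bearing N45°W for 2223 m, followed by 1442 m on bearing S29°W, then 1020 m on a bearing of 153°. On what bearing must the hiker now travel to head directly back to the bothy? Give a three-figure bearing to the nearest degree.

Leg 1 (N45°W, 2223 m): east 2223 sin 315° = -1571.90, north 2223 cos 315° = 1571.90
Leg 2 (S29°W, 1442 m): east 1442 sin 209° = -699.10, north 1442 cos 209° = -1261.20
Leg 3 (153°, 1020 m): east 1020 sin 153° = 463.07, north 1020 cos 153° = -908.83
Net displacement: -1807.92 east, -598.13 north. Direction back to start is (1807.92, 598.13): bearing = atan2(1807.92, 598.13) mod 360° = 71.69° ≈ 072°.

072°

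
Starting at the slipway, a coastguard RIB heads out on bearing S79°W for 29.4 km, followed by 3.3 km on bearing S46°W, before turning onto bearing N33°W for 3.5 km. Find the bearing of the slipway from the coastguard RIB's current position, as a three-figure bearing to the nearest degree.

081°

Leg 1 (S79°W, 29.4 km): east 29.4 sin 259° = -28.86, north 29.4 cos 259° = -5.61
Leg 2 (S46°W, 3.3 km): east 3.3 sin 226° = -2.37, north 3.3 cos 226° = -2.29
Leg 3 (N33°W, 3.5 km): east 3.5 sin 327° = -1.91, north 3.5 cos 327° = 2.94
Net displacement: -33.14 east, -4.97 north. Direction back to start is (33.14, 4.97): bearing = atan2(33.14, 4.97) mod 360° = 81.48° ≈ 081°.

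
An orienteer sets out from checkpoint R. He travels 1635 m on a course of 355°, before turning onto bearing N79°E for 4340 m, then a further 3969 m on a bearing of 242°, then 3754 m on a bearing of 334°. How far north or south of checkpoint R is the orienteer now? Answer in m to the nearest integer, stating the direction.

3968 m north

Leg 1 (355°, 1635 m): east 1635 sin 355° = -142.50, north 1635 cos 355° = 1628.78
Leg 2 (N79°E, 4340 m): east 4340 sin 79° = 4260.26, north 4340 cos 79° = 828.11
Leg 3 (242°, 3969 m): east 3969 sin 242° = -3504.42, north 3969 cos 242° = -1863.33
Leg 4 (334°, 3754 m): east 3754 sin 334° = -1645.65, north 3754 cos 334° = 3374.07
Net north component: 3967.63 m.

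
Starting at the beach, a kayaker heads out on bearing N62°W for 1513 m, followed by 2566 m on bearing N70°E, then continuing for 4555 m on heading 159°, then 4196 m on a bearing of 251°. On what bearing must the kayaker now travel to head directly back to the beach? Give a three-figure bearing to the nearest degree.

017°

Leg 1 (N62°W, 1513 m): east 1513 sin 298° = -1335.90, north 1513 cos 298° = 710.31
Leg 2 (N70°E, 2566 m): east 2566 sin 70° = 2411.25, north 2566 cos 70° = 877.62
Leg 3 (159°, 4555 m): east 4555 sin 159° = 1632.37, north 4555 cos 159° = -4252.46
Leg 4 (251°, 4196 m): east 4196 sin 251° = -3967.40, north 4196 cos 251° = -1366.08
Net displacement: -1259.68 east, -4030.61 north. Direction back to start is (1259.68, 4030.61): bearing = atan2(1259.68, 4030.61) mod 360° = 17.36° ≈ 017°.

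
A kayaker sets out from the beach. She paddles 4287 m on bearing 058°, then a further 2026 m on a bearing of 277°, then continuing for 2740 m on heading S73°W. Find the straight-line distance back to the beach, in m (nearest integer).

1985 m

Leg 1 (058°, 4287 m): east 4287 sin 58° = 3635.58, north 4287 cos 58° = 2271.76
Leg 2 (277°, 2026 m): east 2026 sin 277° = -2010.90, north 2026 cos 277° = 246.91
Leg 3 (S73°W, 2740 m): east 2740 sin 253° = -2620.28, north 2740 cos 253° = -801.10
Net: -995.59 east, 1717.57 north. Distance = √((-995.59)² + (1717.57)²) = 1985.260 m.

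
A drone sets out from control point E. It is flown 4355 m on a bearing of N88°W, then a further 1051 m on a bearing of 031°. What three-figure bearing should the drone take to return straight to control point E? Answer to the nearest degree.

105°

Leg 1 (N88°W, 4355 m): east 4355 sin 272° = -4352.35, north 4355 cos 272° = 151.99
Leg 2 (031°, 1051 m): east 1051 sin 31° = 541.31, north 1051 cos 31° = 900.88
Net displacement: -3811.04 east, 1052.87 north. Direction back to start is (3811.04, -1052.87): bearing = atan2(3811.04, -1052.87) mod 360° = 105.44° ≈ 105°.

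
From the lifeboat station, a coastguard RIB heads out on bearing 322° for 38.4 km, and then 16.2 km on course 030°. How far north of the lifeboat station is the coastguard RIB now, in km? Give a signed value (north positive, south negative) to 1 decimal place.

Leg 1 (322°, 38.4 km): east 38.4 sin 322° = -23.64, north 38.4 cos 322° = 30.26
Leg 2 (030°, 16.2 km): east 16.2 sin 30° = 8.10, north 16.2 cos 30° = 14.03
Net north component: 44.29 km.

44.3 km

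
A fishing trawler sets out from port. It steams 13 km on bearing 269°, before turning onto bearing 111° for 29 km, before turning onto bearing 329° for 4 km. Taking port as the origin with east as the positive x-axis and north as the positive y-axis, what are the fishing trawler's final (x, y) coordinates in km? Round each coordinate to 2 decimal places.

Leg 1 (269°, 13 km): east 13 sin 269° = -13.00, north 13 cos 269° = -0.23
Leg 2 (111°, 29 km): east 29 sin 111° = 27.07, north 29 cos 111° = -10.39
Leg 3 (329°, 4 km): east 4 sin 329° = -2.06, north 4 cos 329° = 3.43
Summing: 12.02 km east, -7.19 km north → (12.02, -7.19).

(12.02, -7.19)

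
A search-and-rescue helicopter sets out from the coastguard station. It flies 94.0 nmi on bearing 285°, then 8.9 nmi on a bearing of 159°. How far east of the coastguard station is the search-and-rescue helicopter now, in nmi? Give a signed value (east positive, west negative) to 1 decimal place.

-87.6 nmi

Leg 1 (285°, 94.0 nmi): east 94.0 sin 285° = -90.80, north 94.0 cos 285° = 24.33
Leg 2 (159°, 8.9 nmi): east 8.9 sin 159° = 3.19, north 8.9 cos 159° = -8.31
Net east component: -87.61 nmi.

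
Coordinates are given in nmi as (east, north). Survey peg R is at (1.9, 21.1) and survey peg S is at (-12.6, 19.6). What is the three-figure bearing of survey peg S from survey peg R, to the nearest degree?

264°

Δeast = -12.6 − 1.9 = -14.50; Δnorth = 19.6 − 21.1 = -1.50.
Bearing = atan2(Δeast, Δnorth) mod 360° = 264.09° ≈ 264°.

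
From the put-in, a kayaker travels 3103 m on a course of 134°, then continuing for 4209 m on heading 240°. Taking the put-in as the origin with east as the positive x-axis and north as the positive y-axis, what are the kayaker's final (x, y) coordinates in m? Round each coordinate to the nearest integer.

(-1413, -4260)

Leg 1 (134°, 3103 m): east 3103 sin 134° = 2232.11, north 3103 cos 134° = -2155.52
Leg 2 (240°, 4209 m): east 4209 sin 240° = -3645.10, north 4209 cos 240° = -2104.50
Summing: -1412.99 m east, -4260.02 m north → (-1413, -4260).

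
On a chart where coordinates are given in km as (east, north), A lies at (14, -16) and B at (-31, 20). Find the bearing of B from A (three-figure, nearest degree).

309°

Δeast = -31 − 14 = -45.00; Δnorth = 20 − -16 = 36.00.
Bearing = atan2(Δeast, Δnorth) mod 360° = 308.66° ≈ 309°.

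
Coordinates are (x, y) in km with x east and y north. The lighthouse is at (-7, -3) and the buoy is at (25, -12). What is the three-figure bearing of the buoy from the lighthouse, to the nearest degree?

Δeast = 25 − -7 = 32.00; Δnorth = -12 − -3 = -9.00.
Bearing = atan2(Δeast, Δnorth) mod 360° = 105.71° ≈ 106°.

106°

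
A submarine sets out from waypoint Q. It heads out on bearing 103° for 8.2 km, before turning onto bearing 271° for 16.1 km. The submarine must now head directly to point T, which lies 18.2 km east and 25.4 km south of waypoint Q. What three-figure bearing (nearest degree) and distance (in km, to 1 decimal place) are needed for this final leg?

132°, 35.5 km

Leg 1 (103°, 8.2 km): east 8.2 sin 103° = 7.99, north 8.2 cos 103° = -1.84
Leg 2 (271°, 16.1 km): east 16.1 sin 271° = -16.10, north 16.1 cos 271° = 0.28
Current position: (-8.11, -1.56). Target: (18.2, -25.4). Remaining: Δeast = 26.31, Δnorth = -23.84.
Bearing = atan2(26.31, -23.84) mod 360° = 132.18°; distance = √((26.31)² + (-23.84)²) = 35.500 km.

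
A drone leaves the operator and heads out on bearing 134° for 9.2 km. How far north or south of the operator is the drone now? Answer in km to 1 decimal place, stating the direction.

6.4 km south

Leg 1 (134°, 9.2 km): east 9.2 sin 134° = 6.62, north 9.2 cos 134° = -6.39
Net north component: -6.39 km.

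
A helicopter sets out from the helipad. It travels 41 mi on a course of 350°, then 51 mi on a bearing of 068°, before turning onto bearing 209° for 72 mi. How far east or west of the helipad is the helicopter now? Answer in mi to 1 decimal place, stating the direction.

Leg 1 (350°, 41 mi): east 41 sin 350° = -7.12, north 41 cos 350° = 40.38
Leg 2 (068°, 51 mi): east 51 sin 68° = 47.29, north 51 cos 68° = 19.10
Leg 3 (209°, 72 mi): east 72 sin 209° = -34.91, north 72 cos 209° = -62.97
Net east component: 5.26 mi.

5.3 mi east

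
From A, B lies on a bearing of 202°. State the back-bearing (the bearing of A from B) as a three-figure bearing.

Back-bearing = 202° − 180° = 022°.

022°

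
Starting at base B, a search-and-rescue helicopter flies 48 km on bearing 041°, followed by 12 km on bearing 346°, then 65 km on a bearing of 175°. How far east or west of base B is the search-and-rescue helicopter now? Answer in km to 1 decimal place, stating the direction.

Leg 1 (041°, 48 km): east 48 sin 41° = 31.49, north 48 cos 41° = 36.23
Leg 2 (346°, 12 km): east 12 sin 346° = -2.90, north 12 cos 346° = 11.64
Leg 3 (175°, 65 km): east 65 sin 175° = 5.67, north 65 cos 175° = -64.75
Net east component: 34.25 km.

34.3 km east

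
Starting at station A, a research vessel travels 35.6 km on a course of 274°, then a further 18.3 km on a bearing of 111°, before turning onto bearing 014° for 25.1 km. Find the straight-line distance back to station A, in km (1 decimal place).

Leg 1 (274°, 35.6 km): east 35.6 sin 274° = -35.51, north 35.6 cos 274° = 2.48
Leg 2 (111°, 18.3 km): east 18.3 sin 111° = 17.08, north 18.3 cos 111° = -6.56
Leg 3 (014°, 25.1 km): east 25.1 sin 14° = 6.07, north 25.1 cos 14° = 24.35
Net: -12.36 east, 20.28 north. Distance = √((-12.36)² + (20.28)²) = 23.748 km.

23.7 km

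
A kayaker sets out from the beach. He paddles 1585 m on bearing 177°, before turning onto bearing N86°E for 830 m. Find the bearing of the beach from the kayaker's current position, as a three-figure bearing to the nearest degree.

329°

Leg 1 (177°, 1585 m): east 1585 sin 177° = 82.95, north 1585 cos 177° = -1582.83
Leg 2 (N86°E, 830 m): east 830 sin 86° = 827.98, north 830 cos 86° = 57.90
Net displacement: 910.93 east, -1524.93 north. Direction back to start is (-910.93, 1524.93): bearing = atan2(-910.93, 1524.93) mod 360° = 329.15° ≈ 329°.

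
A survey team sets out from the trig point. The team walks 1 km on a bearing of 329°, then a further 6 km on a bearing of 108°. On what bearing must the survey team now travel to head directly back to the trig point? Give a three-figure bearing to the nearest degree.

Leg 1 (329°, 1 km): east 1 sin 329° = -0.52, north 1 cos 329° = 0.86
Leg 2 (108°, 6 km): east 6 sin 108° = 5.71, north 6 cos 108° = -1.85
Net displacement: 5.19 east, -1.00 north. Direction back to start is (-5.19, 1.00): bearing = atan2(-5.19, 1.00) mod 360° = 280.87° ≈ 281°.

281°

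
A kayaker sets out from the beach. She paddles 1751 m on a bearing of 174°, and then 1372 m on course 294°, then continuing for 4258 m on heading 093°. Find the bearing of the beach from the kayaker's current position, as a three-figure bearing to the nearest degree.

294°

Leg 1 (174°, 1751 m): east 1751 sin 174° = 183.03, north 1751 cos 174° = -1741.41
Leg 2 (294°, 1372 m): east 1372 sin 294° = -1253.38, north 1372 cos 294° = 558.04
Leg 3 (093°, 4258 m): east 4258 sin 93° = 4252.16, north 4258 cos 93° = -222.85
Net displacement: 3181.81 east, -1406.21 north. Direction back to start is (-3181.81, 1406.21): bearing = atan2(-3181.81, 1406.21) mod 360° = 293.84° ≈ 294°.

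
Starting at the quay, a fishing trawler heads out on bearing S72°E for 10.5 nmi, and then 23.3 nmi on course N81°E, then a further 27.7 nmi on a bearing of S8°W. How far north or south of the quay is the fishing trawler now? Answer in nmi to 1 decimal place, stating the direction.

27.0 nmi south

Leg 1 (S72°E, 10.5 nmi): east 10.5 sin 108° = 9.99, north 10.5 cos 108° = -3.24
Leg 2 (N81°E, 23.3 nmi): east 23.3 sin 81° = 23.01, north 23.3 cos 81° = 3.64
Leg 3 (S8°W, 27.7 nmi): east 27.7 sin 188° = -3.86, north 27.7 cos 188° = -27.43
Net north component: -27.03 nmi.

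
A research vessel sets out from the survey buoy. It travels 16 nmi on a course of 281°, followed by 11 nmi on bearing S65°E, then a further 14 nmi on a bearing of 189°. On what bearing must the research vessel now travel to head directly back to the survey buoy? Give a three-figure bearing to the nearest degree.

027°

Leg 1 (281°, 16 nmi): east 16 sin 281° = -15.71, north 16 cos 281° = 3.05
Leg 2 (S65°E, 11 nmi): east 11 sin 115° = 9.97, north 11 cos 115° = -4.65
Leg 3 (189°, 14 nmi): east 14 sin 189° = -2.19, north 14 cos 189° = -13.83
Net displacement: -7.93 east, -15.42 north. Direction back to start is (7.93, 15.42): bearing = atan2(7.93, 15.42) mod 360° = 27.20° ≈ 027°.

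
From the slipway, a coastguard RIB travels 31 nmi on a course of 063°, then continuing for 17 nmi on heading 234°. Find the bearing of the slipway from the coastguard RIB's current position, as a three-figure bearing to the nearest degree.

254°

Leg 1 (063°, 31 nmi): east 31 sin 63° = 27.62, north 31 cos 63° = 14.07
Leg 2 (234°, 17 nmi): east 17 sin 234° = -13.75, north 17 cos 234° = -9.99
Net displacement: 13.87 east, 4.08 north. Direction back to start is (-13.87, -4.08): bearing = atan2(-13.87, -4.08) mod 360° = 253.60° ≈ 254°.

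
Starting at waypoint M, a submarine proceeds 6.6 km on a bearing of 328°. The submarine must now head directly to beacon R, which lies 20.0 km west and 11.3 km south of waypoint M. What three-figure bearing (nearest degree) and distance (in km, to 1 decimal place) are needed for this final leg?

224°, 23.6 km

Leg 1 (328°, 6.6 km): east 6.6 sin 328° = -3.50, north 6.6 cos 328° = 5.60
Current position: (-3.50, 5.60). Target: (-20.0, -11.3). Remaining: Δeast = -16.50, Δnorth = -16.90.
Bearing = atan2(-16.50, -16.90) mod 360° = 224.32°; distance = √((-16.50)² + (-16.90)²) = 23.619 km.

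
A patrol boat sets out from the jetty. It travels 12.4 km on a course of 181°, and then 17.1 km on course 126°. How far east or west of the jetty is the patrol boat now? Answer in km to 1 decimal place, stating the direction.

Leg 1 (181°, 12.4 km): east 12.4 sin 181° = -0.22, north 12.4 cos 181° = -12.40
Leg 2 (126°, 17.1 km): east 17.1 sin 126° = 13.83, north 17.1 cos 126° = -10.05
Net east component: 13.62 km.

13.6 km east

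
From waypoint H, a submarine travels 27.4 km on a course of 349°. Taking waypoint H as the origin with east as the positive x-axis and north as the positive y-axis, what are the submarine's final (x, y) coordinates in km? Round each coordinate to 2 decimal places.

(-5.23, 26.90)

Leg 1 (349°, 27.4 km): east 27.4 sin 349° = -5.23, north 27.4 cos 349° = 26.90
Summing: -5.23 km east, 26.90 km north → (-5.23, 26.90).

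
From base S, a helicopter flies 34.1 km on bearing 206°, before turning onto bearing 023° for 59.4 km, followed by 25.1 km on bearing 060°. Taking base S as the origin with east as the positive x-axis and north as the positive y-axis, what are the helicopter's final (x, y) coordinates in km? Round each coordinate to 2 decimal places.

(30.00, 36.58)

Leg 1 (206°, 34.1 km): east 34.1 sin 206° = -14.95, north 34.1 cos 206° = -30.65
Leg 2 (023°, 59.4 km): east 59.4 sin 23° = 23.21, north 59.4 cos 23° = 54.68
Leg 3 (060°, 25.1 km): east 25.1 sin 60° = 21.74, north 25.1 cos 60° = 12.55
Summing: 30.00 km east, 36.58 km north → (30.00, 36.58).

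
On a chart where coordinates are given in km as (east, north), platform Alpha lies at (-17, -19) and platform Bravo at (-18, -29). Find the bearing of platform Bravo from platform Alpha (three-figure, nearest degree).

Δeast = -18 − -17 = -1.00; Δnorth = -29 − -19 = -10.00.
Bearing = atan2(Δeast, Δnorth) mod 360° = 185.71° ≈ 186°.

186°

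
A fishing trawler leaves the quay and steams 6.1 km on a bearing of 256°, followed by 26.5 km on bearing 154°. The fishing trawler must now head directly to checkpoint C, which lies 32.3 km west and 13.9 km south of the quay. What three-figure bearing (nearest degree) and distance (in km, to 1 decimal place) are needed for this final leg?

287°, 39.7 km

Leg 1 (256°, 6.1 km): east 6.1 sin 256° = -5.92, north 6.1 cos 256° = -1.48
Leg 2 (154°, 26.5 km): east 26.5 sin 154° = 11.62, north 26.5 cos 154° = -23.82
Current position: (5.70, -25.29). Target: (-32.3, -13.9). Remaining: Δeast = -38.00, Δnorth = 11.39.
Bearing = atan2(-38.00, 11.39) mod 360° = 286.69°; distance = √((-38.00)² + (11.39)²) = 39.669 km.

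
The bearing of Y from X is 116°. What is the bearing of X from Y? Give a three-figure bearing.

296°

Back-bearing = 116° + 180° = 296°.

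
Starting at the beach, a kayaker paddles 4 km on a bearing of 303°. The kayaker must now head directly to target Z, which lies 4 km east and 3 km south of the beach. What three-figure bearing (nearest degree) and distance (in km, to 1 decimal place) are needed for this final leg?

125°, 9.0 km

Leg 1 (303°, 4 km): east 4 sin 303° = -3.35, north 4 cos 303° = 2.18
Current position: (-3.35, 2.18). Target: (4, -3). Remaining: Δeast = 7.35, Δnorth = -5.18.
Bearing = atan2(7.35, -5.18) mod 360° = 125.15°; distance = √((7.35)² + (-5.18)²) = 8.995 km.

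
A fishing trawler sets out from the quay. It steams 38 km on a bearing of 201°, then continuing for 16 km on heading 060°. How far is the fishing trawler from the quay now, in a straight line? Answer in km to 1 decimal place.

27.5 km

Leg 1 (201°, 38 km): east 38 sin 201° = -13.62, north 38 cos 201° = -35.48
Leg 2 (060°, 16 km): east 16 sin 60° = 13.86, north 16 cos 60° = 8.00
Net: 0.24 east, -27.48 north. Distance = √((0.24)² + (-27.48)²) = 27.477 km.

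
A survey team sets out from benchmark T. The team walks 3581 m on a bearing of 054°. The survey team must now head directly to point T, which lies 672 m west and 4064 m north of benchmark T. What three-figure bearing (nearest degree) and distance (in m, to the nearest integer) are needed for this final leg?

299°, 4071 m

Leg 1 (054°, 3581 m): east 3581 sin 54° = 2897.09, north 3581 cos 54° = 2104.86
Current position: (2897.09, 2104.86). Target: (-672, 4064). Remaining: Δeast = -3569.09, Δnorth = 1959.14.
Bearing = atan2(-3569.09, 1959.14) mod 360° = 298.76°; distance = √((-3569.09)² + (1959.14)²) = 4071.442 m.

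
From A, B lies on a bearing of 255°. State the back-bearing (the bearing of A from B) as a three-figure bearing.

Back-bearing = 255° − 180° = 075°.

075°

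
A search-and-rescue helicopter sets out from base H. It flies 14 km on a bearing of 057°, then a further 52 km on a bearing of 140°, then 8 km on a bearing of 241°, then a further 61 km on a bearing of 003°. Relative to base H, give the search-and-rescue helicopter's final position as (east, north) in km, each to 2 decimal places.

(41.36, 24.83)

Leg 1 (057°, 14 km): east 14 sin 57° = 11.74, north 14 cos 57° = 7.62
Leg 2 (140°, 52 km): east 52 sin 140° = 33.42, north 52 cos 140° = -39.83
Leg 3 (241°, 8 km): east 8 sin 241° = -7.00, north 8 cos 241° = -3.88
Leg 4 (003°, 61 km): east 61 sin 3° = 3.19, north 61 cos 3° = 60.92
Summing: 41.36 km east, 24.83 km north → (41.36, 24.83).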